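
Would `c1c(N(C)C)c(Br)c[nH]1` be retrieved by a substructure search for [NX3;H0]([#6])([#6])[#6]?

Yes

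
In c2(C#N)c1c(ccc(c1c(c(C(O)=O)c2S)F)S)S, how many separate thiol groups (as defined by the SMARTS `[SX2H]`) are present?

3

[SX2H] is the SMARTS for a thiol: an aliphatic sulfur with two connections, one being H.
The molecule carries 3 separate instances of a thiol (-SH) meeting every constraint; each maps to a distinct set of atoms, giving 3 matches.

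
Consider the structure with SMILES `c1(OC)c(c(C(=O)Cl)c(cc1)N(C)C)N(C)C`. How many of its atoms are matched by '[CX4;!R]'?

5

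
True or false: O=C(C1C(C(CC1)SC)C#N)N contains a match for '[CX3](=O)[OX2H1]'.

The pattern [CX3](=O)[OX2H1] describes an sp2 carbon double-bonded to O and single-bonded to an -OH oxygen — a carboxylic acid.
The closest candidate here is a primary amide (-C(=O)NH2), but the carbonyl is bonded to N, not to an -OH oxygen. No other fragment satisfies the full query, so there is no match.

False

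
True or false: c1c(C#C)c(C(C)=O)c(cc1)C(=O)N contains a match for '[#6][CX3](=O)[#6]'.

True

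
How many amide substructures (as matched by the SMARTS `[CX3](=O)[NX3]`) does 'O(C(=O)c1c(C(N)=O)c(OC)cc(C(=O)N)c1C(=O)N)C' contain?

[CX3](=O)[NX3] is the SMARTS for an amide: a carbonyl carbon bonded to a trivalent nitrogen.
The molecule carries 3 separate instances of a primary amide (-C(=O)NH2) meeting every constraint; each maps to a distinct set of atoms, giving 3 matches.

3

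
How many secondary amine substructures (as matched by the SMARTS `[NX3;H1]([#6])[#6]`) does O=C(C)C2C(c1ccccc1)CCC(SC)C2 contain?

[NX3;H1]([#6])[#6] is the SMARTS for a secondary amine: a trivalent nitrogen with one H, bonded to two carbons.
No fragment in the molecule satisfies every constraint, giving 0 matches.

0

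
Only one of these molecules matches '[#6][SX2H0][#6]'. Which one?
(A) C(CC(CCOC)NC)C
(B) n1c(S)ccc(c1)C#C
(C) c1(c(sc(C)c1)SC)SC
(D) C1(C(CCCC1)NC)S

[#6][SX2H0][#6] describes an aliphatic sulfur bridging two carbons with no H on the sulfur (a thioether).
(A) has a methoxy ether (-OCH3) but the bridging atom is O, not S.
(B) has a thiol (-SH) but the sulfur has H1, not H0 bridging two carbons.
(C) contains a methylthio ether (-SCH3), which satisfies every atom and bond constraint.
(D) has a thiol (-SH) but the sulfur has H1, not H0 bridging two carbons.
So the answer is (C).

C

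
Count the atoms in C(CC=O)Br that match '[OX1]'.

1

Check the 5 heavy atoms by environment: 2× C (X4) → no; 1× Br (X1) → no; 1× C (X3) → no; 1× O (X1) → match.
That gives 1 matching atom.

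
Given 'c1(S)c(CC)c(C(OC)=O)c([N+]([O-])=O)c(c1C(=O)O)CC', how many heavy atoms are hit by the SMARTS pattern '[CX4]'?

The query [CX4] means: C with X4: aliphatic carbon with exactly 4 total connections (bonds + H).
Check the 21 heavy atoms by environment: 6× c (aromatic, X3) → no; 2× C (X3) → no; 3× O (X1) → no; 2× O (X2) → no; 1× S (X2) → no; 5× C (X4) → match; 1× N (charge +1, X3) → no; 1× O (charge -1, X1) → no.
That gives 5 matching atoms.

5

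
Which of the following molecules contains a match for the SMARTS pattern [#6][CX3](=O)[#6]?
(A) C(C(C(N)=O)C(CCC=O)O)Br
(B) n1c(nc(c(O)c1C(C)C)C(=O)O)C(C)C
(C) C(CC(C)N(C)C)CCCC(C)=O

[#6][CX3](=O)[#6] describes a carbonyl carbon (no H) flanked by two carbons (a ketone).
(A) has an aldehyde (-CHO) but the carbonyl carbon has H1, so it is not flanked by two carbons.
(B) has a carboxylic acid group (-C(=O)OH) but one neighbour of the carbonyl carbon is O, not C.
(C) contains an acetyl/ketone group (-C(=O)CH3), which satisfies every atom and bond constraint.
So the answer is (C).

C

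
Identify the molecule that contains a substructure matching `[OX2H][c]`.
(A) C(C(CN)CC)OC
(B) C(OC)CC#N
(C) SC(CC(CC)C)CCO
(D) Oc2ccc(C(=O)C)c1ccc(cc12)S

D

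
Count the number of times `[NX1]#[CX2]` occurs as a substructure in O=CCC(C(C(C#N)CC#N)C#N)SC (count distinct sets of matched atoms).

3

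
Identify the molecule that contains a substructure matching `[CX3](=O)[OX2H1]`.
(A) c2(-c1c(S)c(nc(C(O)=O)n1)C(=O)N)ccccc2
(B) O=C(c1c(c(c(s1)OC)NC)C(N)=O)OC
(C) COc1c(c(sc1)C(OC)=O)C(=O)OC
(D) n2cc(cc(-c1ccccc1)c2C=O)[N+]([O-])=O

[CX3](=O)[OX2H1] describes an sp2 carbon double-bonded to O and single-bonded to an -OH oxygen (a carboxylic acid).
(A) contains a carboxylic acid group (-C(=O)OH), which satisfies every atom and bond constraint.
(B) has a methyl-ester group (-C(=O)OCH3) but the singly-bonded O has no H (OX2H0, not OX2H1).
(C) has a methyl-ester group (-C(=O)OCH3) but the singly-bonded O has no H (OX2H0, not OX2H1).
(D) has an aldehyde (-CHO) but there is no singly-bonded oxygen on the carbonyl carbon.
So the answer is (A).

A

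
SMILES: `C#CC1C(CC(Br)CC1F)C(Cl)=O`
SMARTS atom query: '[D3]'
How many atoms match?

5

The query [D3] means: atom with exactly three heavy-atom neighbours.
Check the 13 heavy atoms by environment: 5× C (D3) → match; 3× C (D2) → no; 1× F (D1) → no; 1× C (D1) → no; 1× Br (D1) → no; 1× O (D1) → no; 1× Cl (D1) → no.
That gives 5 matching atoms.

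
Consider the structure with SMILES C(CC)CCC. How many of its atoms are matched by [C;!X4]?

Check the 6 heavy atoms by environment: 6× C (X4) → no.
No environment satisfies the query, so 0 matching atoms.

0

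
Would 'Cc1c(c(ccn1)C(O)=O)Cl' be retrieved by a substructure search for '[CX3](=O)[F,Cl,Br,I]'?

The pattern [CX3](=O)[F,Cl,Br,I] describes a carbonyl carbon bonded to a halogen — an acyl halide.
The closest candidate here is a carboxylic acid group (-C(=O)OH), but the carbonyl is bonded to -OH, not to a halogen. No other fragment satisfies the full query, so there is no match.

No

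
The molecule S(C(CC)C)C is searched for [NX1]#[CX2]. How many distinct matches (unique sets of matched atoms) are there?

0

[NX1]#[CX2] is the SMARTS for a nitrile: a nitrogen triple-bonded to a two-connected carbon.
No fragment in the molecule satisfies every constraint, giving 0 matches.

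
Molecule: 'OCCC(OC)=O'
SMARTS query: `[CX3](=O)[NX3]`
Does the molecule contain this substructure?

No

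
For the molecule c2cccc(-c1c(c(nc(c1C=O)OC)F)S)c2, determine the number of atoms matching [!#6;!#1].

5

The query [!#6;!#1] means: not carbon and not hydrogen — any heteroatom.
Check the 18 heavy atoms by environment: 1× n (aromatic) → match; 11× c (aromatic) → no; 1× S → match; 2× C → no; 2× O → match; 1× F → match.
Summing the matching environments: 1 + 1 + 2 + 1 = 5 matching atoms.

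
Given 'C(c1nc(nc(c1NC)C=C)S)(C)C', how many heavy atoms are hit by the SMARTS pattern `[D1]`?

5

Check the 14 heavy atoms by environment: 2× n (aromatic, D2) → no; 4× c (aromatic, D3) → no; 1× C (D2) → no; 4× C (D1) → match; 1× N (D2) → no; 1× S (D1) → match; 1× C (D3) → no.
Summing the matching environments: 4 + 1 = 5 matching atoms.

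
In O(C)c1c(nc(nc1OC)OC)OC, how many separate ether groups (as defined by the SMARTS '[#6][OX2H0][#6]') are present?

4

[#6][OX2H0][#6] is the SMARTS for an ether: an aliphatic oxygen bridging two carbons with no H on the oxygen.
The molecule carries 4 separate instances of a methoxy ether (-OCH3) meeting every constraint; each maps to a distinct set of atoms, giving 4 matches.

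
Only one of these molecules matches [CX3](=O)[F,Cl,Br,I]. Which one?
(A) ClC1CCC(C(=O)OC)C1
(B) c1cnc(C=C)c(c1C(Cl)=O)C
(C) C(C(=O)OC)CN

B

[CX3](=O)[F,Cl,Br,I] describes a carbonyl carbon bonded to a halogen (an acyl halide).
(A) has a chloro substituent but the Cl is not on a carbonyl carbon.
(B) contains an acyl chloride (-C(=O)Cl), which satisfies every atom and bond constraint.
(C) has a methyl-ester group (-C(=O)OCH3) but the carbonyl is bonded to -O-C, not to a halogen.
So the answer is (B).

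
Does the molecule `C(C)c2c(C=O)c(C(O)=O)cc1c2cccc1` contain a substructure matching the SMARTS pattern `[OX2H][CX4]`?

No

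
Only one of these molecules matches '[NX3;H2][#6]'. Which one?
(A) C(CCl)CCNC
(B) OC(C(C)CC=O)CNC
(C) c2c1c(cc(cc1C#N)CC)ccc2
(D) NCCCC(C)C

D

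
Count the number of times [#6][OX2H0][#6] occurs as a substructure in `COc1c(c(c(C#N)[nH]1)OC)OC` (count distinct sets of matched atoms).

3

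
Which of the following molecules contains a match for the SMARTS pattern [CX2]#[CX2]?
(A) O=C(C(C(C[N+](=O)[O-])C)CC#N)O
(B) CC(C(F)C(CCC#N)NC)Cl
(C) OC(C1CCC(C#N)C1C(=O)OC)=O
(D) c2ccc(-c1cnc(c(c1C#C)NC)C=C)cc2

[CX2]#[CX2] describes a carbon-carbon triple bond (an alkyne).
(A) has a nitrile (-C#N) but the triple bond is C#N, not C#C.
(B) has a nitrile (-C#N) but the triple bond is C#N, not C#C.
(C) has a nitrile (-C#N) but the triple bond is C#N, not C#C.
(D) contains an ethynyl group (-C#CH), which satisfies every atom and bond constraint.
So the answer is (D).

D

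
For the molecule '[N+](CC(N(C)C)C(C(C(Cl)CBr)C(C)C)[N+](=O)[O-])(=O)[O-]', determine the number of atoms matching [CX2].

0

Check the 20 heavy atoms by environment: 11× C (X4) → no; 1× N (X3) → no; 1× Br (X1) → no; 1× Cl (X1) → no; 2× N (charge +1, X3) → no; 2× O (charge -1, X1) → no; 2× O (X1) → no.
No environment satisfies the query, so 0 matching atoms.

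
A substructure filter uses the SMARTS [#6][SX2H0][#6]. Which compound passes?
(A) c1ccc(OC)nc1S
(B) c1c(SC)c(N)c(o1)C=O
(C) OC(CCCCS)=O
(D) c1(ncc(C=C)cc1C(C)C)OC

[#6][SX2H0][#6] describes an aliphatic sulfur bridging two carbons with no H on the sulfur (a thioether).
(A) has a methoxy ether (-OCH3) but the bridging atom is O, not S.
(B) contains a methylthio ether (-SCH3), which satisfies every atom and bond constraint.
(C) has a thiol (-SH) but the sulfur has H1, not H0 bridging two carbons.
(D) has a methoxy ether (-OCH3) but the bridging atom is O, not S.
So the answer is (B).

B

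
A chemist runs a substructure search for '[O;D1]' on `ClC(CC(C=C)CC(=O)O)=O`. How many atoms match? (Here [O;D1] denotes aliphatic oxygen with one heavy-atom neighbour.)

The query [O;D1] means: aliphatic oxygen bonded to exactly one heavy atom.
Check the 11 heavy atoms by environment: 3× C (D2) → no; 3× C (D3) → no; 1× C (D1) → no; 3× O (D1) → match; 1× Cl (D1) → no.
That gives 3 matching atoms.

3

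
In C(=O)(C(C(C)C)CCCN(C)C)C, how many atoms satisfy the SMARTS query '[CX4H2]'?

3

The query [CX4H2] means: sp3 carbon (X4) with exactly two hydrogens.
Check the 13 heavy atoms by environment: 3× C (H2, X4) → match; 2× C (H1, X4) → no; 5× C (H3, X4) → no; 1× N (H0, X3) → no; 1× C (H0, X3) → no; 1× O (H0, X1) → no.
That gives 3 matching atoms.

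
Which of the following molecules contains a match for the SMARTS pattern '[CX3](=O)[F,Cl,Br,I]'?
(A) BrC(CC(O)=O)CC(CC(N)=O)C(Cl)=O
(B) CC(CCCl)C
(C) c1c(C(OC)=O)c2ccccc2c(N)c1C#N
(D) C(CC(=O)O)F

A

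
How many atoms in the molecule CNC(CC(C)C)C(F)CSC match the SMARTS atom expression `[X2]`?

1

The query [X2] means: any atom with exactly two total connections (bonds + H).
Check the 12 heavy atoms by environment: 9× C (X4) → no; 1× S (X2) → match; 1× F (X1) → no; 1× N (X3) → no.
That gives 1 matching atom.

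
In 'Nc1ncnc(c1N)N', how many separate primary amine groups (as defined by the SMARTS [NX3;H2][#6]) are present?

[NX3;H2][#6] is the SMARTS for a primary amine: a trivalent nitrogen with two H attached to carbon.
The molecule carries 3 separate instances of a primary amino group (-NH2) meeting every constraint; each maps to a distinct set of atoms, giving 3 matches.

3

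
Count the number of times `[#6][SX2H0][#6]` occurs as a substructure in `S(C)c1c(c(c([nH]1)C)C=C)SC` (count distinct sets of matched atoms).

[#6][SX2H0][#6] is the SMARTS for a thioether: an aliphatic sulfur bridging two carbons with no H on the sulfur.
The molecule carries 2 separate instances of a methylthio ether (-SCH3) meeting every constraint; each maps to a distinct set of atoms, giving 2 matches.

2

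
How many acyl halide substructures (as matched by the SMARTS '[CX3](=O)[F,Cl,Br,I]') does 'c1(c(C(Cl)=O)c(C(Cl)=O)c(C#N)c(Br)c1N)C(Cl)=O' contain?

3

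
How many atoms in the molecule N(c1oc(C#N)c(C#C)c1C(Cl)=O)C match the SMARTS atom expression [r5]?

5

The query [r5] means: r5 matches atoms in a five-membered ring.
Check the 14 heavy atoms by environment: 1× o (aromatic, in 5-ring) → match; 4× c (aromatic, in 5-ring) → match; 2× N (acyclic) → no; 5× C (acyclic) → no; 1× O (acyclic) → no; 1× Cl (acyclic) → no.
Summing the matching environments: 1 + 4 = 5 matching atoms.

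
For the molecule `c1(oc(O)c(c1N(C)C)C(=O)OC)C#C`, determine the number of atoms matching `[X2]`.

5

The query [X2] means: any atom with exactly two total connections (bonds + H).
Check the 15 heavy atoms by environment: 1× o (aromatic, X2) → match; 4× c (aromatic, X3) → no; 2× O (X2) → match; 2× C (X2) → match; 1× C (X3) → no; 1× O (X1) → no; 3× C (X4) → no; 1× N (X3) → no.
Summing the matching environments: 1 + 2 + 2 = 5 matching atoms.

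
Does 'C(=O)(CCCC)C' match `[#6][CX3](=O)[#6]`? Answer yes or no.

Yes

The pattern [#6][CX3](=O)[#6] describes a carbonyl carbon (no H) flanked by two carbons — a ketone.
The molecule carries an acetyl/ketone group (-C(=O)CH3), whose atoms satisfy every constraint of the query, so the pattern matches.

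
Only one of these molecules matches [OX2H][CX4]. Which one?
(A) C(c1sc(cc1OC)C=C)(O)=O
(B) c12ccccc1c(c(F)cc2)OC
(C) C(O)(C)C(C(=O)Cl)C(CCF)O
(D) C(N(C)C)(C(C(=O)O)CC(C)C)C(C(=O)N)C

C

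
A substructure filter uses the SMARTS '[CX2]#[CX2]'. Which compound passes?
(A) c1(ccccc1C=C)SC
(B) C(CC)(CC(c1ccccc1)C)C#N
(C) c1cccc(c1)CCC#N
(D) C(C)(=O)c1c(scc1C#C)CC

D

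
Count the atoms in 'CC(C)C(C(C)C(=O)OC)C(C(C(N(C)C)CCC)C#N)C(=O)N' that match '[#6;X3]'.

2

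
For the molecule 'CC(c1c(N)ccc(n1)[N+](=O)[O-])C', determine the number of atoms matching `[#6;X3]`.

5

The query [#6;X3] means: any carbon (aromatic or not) with three total connections.
Check the 13 heavy atoms by environment: 1× n (aromatic, X2) → no; 5× c (aromatic, X3) → match; 1× N (X3) → no; 1× N (charge +1, X3) → no; 1× O (charge -1, X1) → no; 1× O (X1) → no; 3× C (X4) → no.
That gives 5 matching atoms.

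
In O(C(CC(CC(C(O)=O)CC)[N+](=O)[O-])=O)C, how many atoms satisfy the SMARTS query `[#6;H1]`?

The query [#6;H1] means: any carbon bearing exactly one hydrogen.
Check the 16 heavy atoms by environment: 3× C (H2) → no; 2× C (H1) → match; 2× C (H3) → no; 2× C (H0) → no; 4× O (H0) → no; 1× N (charge +1, H0) → no; 1× O (charge -1, H0) → no; 1× O (H1) → no.
That gives 2 matching atoms.

2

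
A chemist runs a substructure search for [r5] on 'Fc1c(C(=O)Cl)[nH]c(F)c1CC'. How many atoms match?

Check the 12 heavy atoms by environment: 1× n (aromatic, in 5-ring) → match; 4× c (aromatic, in 5-ring) → match; 3× C (acyclic) → no; 2× F (acyclic) → no; 1× O (acyclic) → no; 1× Cl (acyclic) → no.
Summing the matching environments: 1 + 4 = 5 matching atoms.

5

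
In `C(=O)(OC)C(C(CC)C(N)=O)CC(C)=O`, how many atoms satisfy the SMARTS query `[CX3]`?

The query [CX3] means: C with X3: aliphatic carbon with exactly 3 total connections.
Check the 15 heavy atoms by environment: 7× C (X4) → no; 3× C (X3) → match; 3× O (X1) → no; 1× O (X2) → no; 1× N (X3) → no.
That gives 3 matching atoms.

3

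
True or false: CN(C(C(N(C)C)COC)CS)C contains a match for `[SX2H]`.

True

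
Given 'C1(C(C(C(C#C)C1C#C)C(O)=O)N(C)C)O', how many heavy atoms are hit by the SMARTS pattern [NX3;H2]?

0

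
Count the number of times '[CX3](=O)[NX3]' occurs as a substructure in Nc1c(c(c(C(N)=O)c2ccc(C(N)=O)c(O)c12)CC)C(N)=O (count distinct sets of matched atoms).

3

[CX3](=O)[NX3] is the SMARTS for an amide: a carbonyl carbon bonded to a trivalent nitrogen.
The molecule carries 3 separate instances of a primary amide (-C(=O)NH2) meeting every constraint; each maps to a distinct set of atoms, giving 3 matches.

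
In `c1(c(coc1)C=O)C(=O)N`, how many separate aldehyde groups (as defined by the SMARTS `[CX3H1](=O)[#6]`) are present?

1

[CX3H1](=O)[#6] is the SMARTS for an aldehyde: an sp2 carbon with one H, double-bonded to O and single-bonded to carbon.
Exactly one fragment in the molecule meets all constraints, giving 1 match.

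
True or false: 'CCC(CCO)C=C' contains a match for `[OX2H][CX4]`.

The pattern [OX2H][CX4] describes a hydroxyl oxygen bound to an sp3 (X4) carbon — an aliphatic alcohol.
The molecule carries a hydroxyl group (-OH), whose atoms satisfy every constraint of the query, so the pattern matches.

True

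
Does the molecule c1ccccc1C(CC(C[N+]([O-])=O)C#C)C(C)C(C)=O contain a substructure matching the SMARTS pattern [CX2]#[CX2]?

Yes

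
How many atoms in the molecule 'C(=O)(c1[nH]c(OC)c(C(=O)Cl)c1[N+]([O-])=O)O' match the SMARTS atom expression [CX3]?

2

The query [CX3] means: C with X3: aliphatic carbon with exactly 3 total connections.
Check the 16 heavy atoms by environment: 1× n (aromatic, X3) → no; 4× c (aromatic, X3) → no; 2× C (X3) → match; 3× O (X1) → no; 2× O (X2) → no; 1× Cl (X1) → no; 1× C (X4) → no; 1× N (charge +1, X3) → no; 1× O (charge -1, X1) → no.
That gives 2 matching atoms.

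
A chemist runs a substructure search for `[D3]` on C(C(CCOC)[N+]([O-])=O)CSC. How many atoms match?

2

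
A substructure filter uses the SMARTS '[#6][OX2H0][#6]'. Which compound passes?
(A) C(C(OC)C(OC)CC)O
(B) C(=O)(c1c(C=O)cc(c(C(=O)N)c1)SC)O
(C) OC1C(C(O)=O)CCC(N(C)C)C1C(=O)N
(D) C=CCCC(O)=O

A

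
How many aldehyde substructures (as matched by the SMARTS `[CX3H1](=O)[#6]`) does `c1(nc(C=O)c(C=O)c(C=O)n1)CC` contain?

3

[CX3H1](=O)[#6] is the SMARTS for an aldehyde: an sp2 carbon with one H, double-bonded to O and single-bonded to carbon.
The molecule carries 3 separate instances of an aldehyde (-CHO) meeting every constraint; each maps to a distinct set of atoms, giving 3 matches.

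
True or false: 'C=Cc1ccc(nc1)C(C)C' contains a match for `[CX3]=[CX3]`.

The pattern [CX3]=[CX3] describes a non-aromatic C=C double bond between two sp2 carbons — an alkene.
The molecule carries a vinyl group (-CH=CH2), whose atoms satisfy every constraint of the query, so the pattern matches.

True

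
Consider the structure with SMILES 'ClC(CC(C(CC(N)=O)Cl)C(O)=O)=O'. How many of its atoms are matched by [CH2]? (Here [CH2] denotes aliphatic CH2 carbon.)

2

Check the 14 heavy atoms by environment: 2× C (H2) → match; 2× C (H1) → no; 2× Cl (H0) → no; 3× C (H0) → no; 3× O (H0) → no; 1× O (H1) → no; 1× N (H2) → no.
That gives 2 matching atoms.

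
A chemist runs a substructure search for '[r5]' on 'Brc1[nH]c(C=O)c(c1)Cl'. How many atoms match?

5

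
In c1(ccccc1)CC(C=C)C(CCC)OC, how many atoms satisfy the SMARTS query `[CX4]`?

7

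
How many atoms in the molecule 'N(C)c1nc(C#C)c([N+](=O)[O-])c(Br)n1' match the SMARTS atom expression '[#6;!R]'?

3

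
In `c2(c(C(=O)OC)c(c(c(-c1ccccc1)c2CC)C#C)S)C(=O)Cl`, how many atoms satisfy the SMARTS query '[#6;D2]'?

Check the 24 heavy atoms by environment: 7× c (aromatic, D3) → no; 2× C (D2) → match; 3× C (D1) → no; 5× c (aromatic, D2) → match; 2× C (D3) → no; 2× O (D1) → no; 1× Cl (D1) → no; 1× O (D2) → no; 1× S (D1) → no.
Summing the matching environments: 2 + 5 = 7 matching atoms.

7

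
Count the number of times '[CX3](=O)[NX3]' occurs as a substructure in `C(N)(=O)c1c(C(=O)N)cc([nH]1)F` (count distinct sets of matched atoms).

2

[CX3](=O)[NX3] is the SMARTS for an amide: a carbonyl carbon bonded to a trivalent nitrogen.
The molecule carries 2 separate instances of a primary amide (-C(=O)NH2) meeting every constraint; each maps to a distinct set of atoms, giving 2 matches.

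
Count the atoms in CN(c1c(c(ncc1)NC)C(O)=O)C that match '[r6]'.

6

The query [r6] means: r6 matches atoms in a six-membered ring.
Check the 14 heavy atoms by environment: 1× n (aromatic, in 6-ring) → match; 5× c (aromatic, in 6-ring) → match; 4× C (acyclic) → no; 2× O (acyclic) → no; 2× N (acyclic) → no.
Summing the matching environments: 1 + 5 = 6 matching atoms.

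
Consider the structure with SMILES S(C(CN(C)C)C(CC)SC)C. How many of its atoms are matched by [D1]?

5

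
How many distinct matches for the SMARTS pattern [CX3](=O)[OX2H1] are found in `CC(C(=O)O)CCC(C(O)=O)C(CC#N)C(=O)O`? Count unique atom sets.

3

[CX3](=O)[OX2H1] is the SMARTS for a carboxylic acid: an sp2 carbon double-bonded to O and single-bonded to an -OH oxygen.
The molecule carries 3 separate instances of a carboxylic acid group (-C(=O)OH) meeting every constraint; each maps to a distinct set of atoms, giving 3 matches.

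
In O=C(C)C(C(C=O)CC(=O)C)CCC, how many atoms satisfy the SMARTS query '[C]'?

11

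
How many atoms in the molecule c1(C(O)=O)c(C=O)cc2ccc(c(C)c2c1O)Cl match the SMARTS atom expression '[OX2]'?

Check the 18 heavy atoms by environment: 10× c (aromatic, X3) → no; 2× O (X2) → match; 2× C (X3) → no; 2× O (X1) → no; 1× C (X4) → no; 1× Cl (X1) → no.
That gives 2 matching atoms.

2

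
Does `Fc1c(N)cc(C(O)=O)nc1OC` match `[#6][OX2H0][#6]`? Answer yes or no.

Yes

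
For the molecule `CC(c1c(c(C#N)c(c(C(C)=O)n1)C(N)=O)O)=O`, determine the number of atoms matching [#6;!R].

6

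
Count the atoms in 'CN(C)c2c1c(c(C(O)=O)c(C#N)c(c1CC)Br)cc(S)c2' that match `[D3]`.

The query [D3] means: atom with exactly three heavy-atom neighbours.
Check the 22 heavy atoms by environment: 8× c (aromatic, D3) → match; 2× c (aromatic, D2) → no; 1× C (D3) → match; 2× O (D1) → no; 1× Br (D1) → no; 1× S (D1) → no; 2× C (D2) → no; 3× C (D1) → no; 1× N (D1) → no; 1× N (D3) → match.
Summing the matching environments: 8 + 1 + 1 = 10 matching atoms.

10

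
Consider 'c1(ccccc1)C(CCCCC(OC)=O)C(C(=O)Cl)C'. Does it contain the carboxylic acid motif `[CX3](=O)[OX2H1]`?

No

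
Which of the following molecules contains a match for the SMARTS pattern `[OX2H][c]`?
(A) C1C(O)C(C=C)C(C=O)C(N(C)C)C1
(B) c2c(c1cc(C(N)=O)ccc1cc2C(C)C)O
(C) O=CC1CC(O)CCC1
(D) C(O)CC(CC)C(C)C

B

[OX2H][c] describes a hydroxyl oxygen attached to an aromatic carbon (a phenol).
(A) has a hydroxyl group (-OH) but the -OH is on an aliphatic carbon, not an aromatic c.
(B) contains a hydroxyl group (-OH), which satisfies every atom and bond constraint.
(C) has a hydroxyl group (-OH) but the -OH is on an aliphatic carbon, not an aromatic c.
(D) has a hydroxyl group (-OH) but the -OH is on an aliphatic carbon, not an aromatic c.
So the answer is (B).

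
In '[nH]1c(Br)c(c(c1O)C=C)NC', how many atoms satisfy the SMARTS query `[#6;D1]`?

2

Check the 11 heavy atoms by environment: 1× n (aromatic, D2) → no; 4× c (aromatic, D3) → no; 1× Br (D1) → no; 1× N (D2) → no; 2× C (D1) → match; 1× O (D1) → no; 1× C (D2) → no.
That gives 2 matching atoms.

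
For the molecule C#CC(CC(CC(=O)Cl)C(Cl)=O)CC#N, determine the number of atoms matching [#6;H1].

3

Check the 15 heavy atoms by environment: 3× C (H2) → no; 3× C (H1) → match; 4× C (H0) → no; 2× O (H0) → no; 2× Cl (H0) → no; 1× N (H0) → no.
That gives 3 matching atoms.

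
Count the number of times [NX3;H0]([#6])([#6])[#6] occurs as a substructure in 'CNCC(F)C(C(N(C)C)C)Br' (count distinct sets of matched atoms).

1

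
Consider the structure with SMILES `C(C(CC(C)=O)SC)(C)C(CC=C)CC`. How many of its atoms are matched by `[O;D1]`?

1

The query [O;D1] means: aliphatic oxygen bonded to exactly one heavy atom.
Check the 15 heavy atoms by environment: 4× C (D2) → no; 4× C (D3) → no; 5× C (D1) → no; 1× O (D1) → match; 1× S (D2) → no.
That gives 1 matching atom.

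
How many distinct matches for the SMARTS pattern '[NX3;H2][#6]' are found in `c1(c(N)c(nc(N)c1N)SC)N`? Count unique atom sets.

4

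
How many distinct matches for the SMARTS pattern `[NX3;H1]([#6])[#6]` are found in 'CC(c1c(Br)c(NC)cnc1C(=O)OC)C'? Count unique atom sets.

[NX3;H1]([#6])[#6] is the SMARTS for a secondary amine: a trivalent nitrogen with one H, bonded to two carbons.
Exactly one fragment in the molecule meets all constraints, giving 1 match.

1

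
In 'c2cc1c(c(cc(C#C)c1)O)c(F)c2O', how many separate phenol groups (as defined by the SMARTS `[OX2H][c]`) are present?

2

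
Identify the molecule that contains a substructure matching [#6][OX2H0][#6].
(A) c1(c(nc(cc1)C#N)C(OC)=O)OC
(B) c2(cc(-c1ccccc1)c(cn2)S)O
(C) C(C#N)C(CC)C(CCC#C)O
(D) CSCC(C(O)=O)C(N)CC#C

A

[#6][OX2H0][#6] describes an aliphatic oxygen bridging two carbons with no H on the oxygen (an ether).
(A) contains a methoxy ether (-OCH3), which satisfies every atom and bond constraint.
(B) has a hydroxyl group (-OH) but the oxygen has H1, not H0 bridging two carbons.
(C) has a hydroxyl group (-OH) but the oxygen has H1, not H0 bridging two carbons.
(D) has a carboxylic acid group (-C(=O)OH) but the -OH oxygen has H1; the =O is OX1, not OX2.
So the answer is (A).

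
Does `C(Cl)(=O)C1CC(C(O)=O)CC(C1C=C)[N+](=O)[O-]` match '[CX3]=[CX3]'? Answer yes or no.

Yes

The pattern [CX3]=[CX3] describes a non-aromatic C=C double bond between two sp2 carbons — an alkene.
The molecule carries a vinyl group (-CH=CH2), whose atoms satisfy every constraint of the query, so the pattern matches.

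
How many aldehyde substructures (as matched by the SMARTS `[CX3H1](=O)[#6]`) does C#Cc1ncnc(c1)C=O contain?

1

[CX3H1](=O)[#6] is the SMARTS for an aldehyde: an sp2 carbon with one H, double-bonded to O and single-bonded to carbon.
Exactly one fragment in the molecule meets all constraints, giving 1 match.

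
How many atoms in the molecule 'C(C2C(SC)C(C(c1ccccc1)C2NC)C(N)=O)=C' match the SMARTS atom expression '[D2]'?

8

Check the 20 heavy atoms by environment: 6× C (D3) → no; 1× c (aromatic, D3) → no; 5× c (aromatic, D2) → match; 1× S (D2) → match; 3× C (D1) → no; 1× C (D2) → match; 1× N (D2) → match; 1× O (D1) → no; 1× N (D1) → no.
Summing the matching environments: 5 + 1 + 1 + 1 = 8 matching atoms.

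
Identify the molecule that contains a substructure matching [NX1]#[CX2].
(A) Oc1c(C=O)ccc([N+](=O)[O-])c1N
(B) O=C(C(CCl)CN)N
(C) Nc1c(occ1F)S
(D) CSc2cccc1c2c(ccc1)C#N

D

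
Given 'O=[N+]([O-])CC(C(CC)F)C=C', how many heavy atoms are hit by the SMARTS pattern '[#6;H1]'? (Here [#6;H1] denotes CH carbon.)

3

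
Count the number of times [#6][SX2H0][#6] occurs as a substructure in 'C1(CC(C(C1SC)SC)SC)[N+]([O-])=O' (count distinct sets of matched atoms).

3

[#6][SX2H0][#6] is the SMARTS for a thioether: an aliphatic sulfur bridging two carbons with no H on the sulfur.
The molecule carries 3 separate instances of a methylthio ether (-SCH3) meeting every constraint; each maps to a distinct set of atoms, giving 3 matches.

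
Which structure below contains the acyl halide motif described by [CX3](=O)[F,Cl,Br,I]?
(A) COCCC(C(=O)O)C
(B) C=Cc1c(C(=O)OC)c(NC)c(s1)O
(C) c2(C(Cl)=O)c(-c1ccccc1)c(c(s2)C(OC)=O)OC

[CX3](=O)[F,Cl,Br,I] describes a carbonyl carbon bonded to a halogen (an acyl halide).
(A) has a carboxylic acid group (-C(=O)OH) but the carbonyl is bonded to -OH, not to a halogen.
(B) has a methyl-ester group (-C(=O)OCH3) but the carbonyl is bonded to -O-C, not to a halogen.
(C) contains an acyl chloride (-C(=O)Cl), which satisfies every atom and bond constraint.
So the answer is (C).

C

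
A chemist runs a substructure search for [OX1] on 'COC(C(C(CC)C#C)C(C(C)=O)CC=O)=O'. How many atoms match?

3

Check the 17 heavy atoms by environment: 8× C (X4) → no; 3× C (X3) → no; 3× O (X1) → match; 2× C (X2) → no; 1× O (X2) → no.
That gives 3 matching atoms.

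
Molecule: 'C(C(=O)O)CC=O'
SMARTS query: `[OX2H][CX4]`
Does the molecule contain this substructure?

The pattern [OX2H][CX4] describes a hydroxyl oxygen bound to an sp3 (X4) carbon — an aliphatic alcohol.
The closest candidate here is a carboxylic acid group (-C(=O)OH), but the -OH is on a CX3 carbonyl carbon, not a CX4 carbon. No other fragment satisfies the full query, so there is no match.

No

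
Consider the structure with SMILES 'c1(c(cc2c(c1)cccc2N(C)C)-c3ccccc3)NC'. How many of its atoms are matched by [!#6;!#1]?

Check the 21 heavy atoms by environment: 16× c (aromatic) → no; 2× N → match; 3× C → no.
That gives 2 matching atoms.

2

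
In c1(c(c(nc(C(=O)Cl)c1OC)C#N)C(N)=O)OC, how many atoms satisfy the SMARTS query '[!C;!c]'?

Check the 18 heavy atoms by environment: 1× n (aromatic) → match; 5× c (aromatic) → no; 5× C → no; 4× O → match; 1× Cl → match; 2× N → match.
Summing the matching environments: 1 + 4 + 1 + 2 = 8 matching atoms.

8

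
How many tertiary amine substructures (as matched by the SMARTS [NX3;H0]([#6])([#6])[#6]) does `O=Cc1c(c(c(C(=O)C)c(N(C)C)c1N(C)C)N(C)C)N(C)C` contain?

4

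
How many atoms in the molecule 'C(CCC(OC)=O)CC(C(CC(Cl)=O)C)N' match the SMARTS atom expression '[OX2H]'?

The query [OX2H] means: aliphatic oxygen with two connections, one of which is H — an -OH oxygen.
Check the 16 heavy atoms by environment: 5× C (H2, X4) → no; 2× C (H1, X4) → no; 2× C (H0, X3) → no; 2× O (H0, X1) → no; 1× O (H0, X2) → no; 2× C (H3, X4) → no; 1× N (H2, X3) → no; 1× Cl (H0, X1) → no.
No environment satisfies the query, so 0 matching atoms.

0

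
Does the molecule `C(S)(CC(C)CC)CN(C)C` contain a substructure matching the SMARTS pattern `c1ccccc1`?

The pattern c1ccccc1 describes six aromatic carbons in a ring — a benzene ring.
The closest candidate here is a methyl group (-CH3), but no six-membered all-carbon aromatic ring is present. No other fragment satisfies the full query, so there is no match.

No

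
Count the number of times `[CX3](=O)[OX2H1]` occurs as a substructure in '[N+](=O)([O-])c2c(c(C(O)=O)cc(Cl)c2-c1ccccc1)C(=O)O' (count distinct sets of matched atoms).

2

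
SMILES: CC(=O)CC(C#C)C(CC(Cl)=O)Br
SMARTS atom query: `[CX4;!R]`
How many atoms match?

5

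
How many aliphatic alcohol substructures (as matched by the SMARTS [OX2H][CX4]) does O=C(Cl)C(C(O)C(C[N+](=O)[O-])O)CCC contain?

2

[OX2H][CX4] is the SMARTS for an aliphatic alcohol: a hydroxyl oxygen bound to an sp3 (X4) carbon.
The molecule carries 2 separate instances of a hydroxyl group (-OH) meeting every constraint; each maps to a distinct set of atoms, giving 2 matches.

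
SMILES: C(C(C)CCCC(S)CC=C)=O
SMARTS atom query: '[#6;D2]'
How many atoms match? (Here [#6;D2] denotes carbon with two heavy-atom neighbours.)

6

Check the 12 heavy atoms by environment: 6× C (D2) → match; 2× C (D3) → no; 2× C (D1) → no; 1× O (D1) → no; 1× S (D1) → no.
That gives 6 matching atoms.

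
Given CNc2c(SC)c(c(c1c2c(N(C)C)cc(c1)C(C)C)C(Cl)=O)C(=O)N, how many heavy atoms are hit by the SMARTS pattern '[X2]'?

1

The query [X2] means: any atom with exactly two total connections (bonds + H).
Check the 26 heavy atoms by environment: 10× c (aromatic, X3) → no; 7× C (X4) → no; 2× C (X3) → no; 2× O (X1) → no; 3× N (X3) → no; 1× Cl (X1) → no; 1× S (X2) → match.
That gives 1 matching atom.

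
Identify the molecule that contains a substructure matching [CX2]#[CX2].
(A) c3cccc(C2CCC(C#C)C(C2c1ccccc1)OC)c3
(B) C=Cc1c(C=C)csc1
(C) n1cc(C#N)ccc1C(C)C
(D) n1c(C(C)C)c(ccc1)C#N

A

[CX2]#[CX2] describes a carbon-carbon triple bond (an alkyne).
(A) contains an ethynyl group (-C#CH), which satisfies every atom and bond constraint.
(B) has a vinyl group (-CH=CH2) but the C=C is a double bond; both carbons are CX3, not CX2.
(C) has a nitrile (-C#N) but the triple bond is C#N, not C#C.
(D) has a nitrile (-C#N) but the triple bond is C#N, not C#C.
So the answer is (A).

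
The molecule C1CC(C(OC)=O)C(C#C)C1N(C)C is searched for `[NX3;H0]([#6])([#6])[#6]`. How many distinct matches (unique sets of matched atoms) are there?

1

[NX3;H0]([#6])([#6])[#6] is the SMARTS for a tertiary amine: a trivalent nitrogen with no H, bonded to three carbons.
Exactly one fragment in the molecule meets all constraints, giving 1 match.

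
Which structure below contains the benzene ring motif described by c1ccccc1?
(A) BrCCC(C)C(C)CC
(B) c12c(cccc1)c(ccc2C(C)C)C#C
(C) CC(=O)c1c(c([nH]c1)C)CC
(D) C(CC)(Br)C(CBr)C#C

B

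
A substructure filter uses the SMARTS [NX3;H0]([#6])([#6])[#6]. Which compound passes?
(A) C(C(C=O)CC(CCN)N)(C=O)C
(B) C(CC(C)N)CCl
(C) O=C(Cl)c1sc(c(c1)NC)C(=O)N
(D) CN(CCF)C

D

[NX3;H0]([#6])([#6])[#6] describes a trivalent nitrogen with no H, bonded to three carbons (a tertiary amine).
(A) has a primary amino group (-NH2) but the nitrogen has H2, not H0 with three carbons.
(B) has a primary amino group (-NH2) but the nitrogen has H2, not H0 with three carbons.
(C) has a primary amide (-C(=O)NH2) but the amide nitrogen has H2 and only one carbon neighbour.
(D) contains a dimethylamino group (-N(CH3)2), which satisfies every atom and bond constraint.
So the answer is (D).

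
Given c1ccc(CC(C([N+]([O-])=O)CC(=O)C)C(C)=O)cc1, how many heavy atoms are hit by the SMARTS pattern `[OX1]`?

4

The query [OX1] means: aliphatic oxygen with one total connection — typically a carbonyl =O or an oxide.
Check the 19 heavy atoms by environment: 6× C (X4) → no; 2× C (X3) → no; 3× O (X1) → match; 6× c (aromatic, X3) → no; 1× N (charge +1, X3) → no; 1× O (charge -1, X1) → match.
Summing the matching environments: 3 + 1 = 4 matching atoms.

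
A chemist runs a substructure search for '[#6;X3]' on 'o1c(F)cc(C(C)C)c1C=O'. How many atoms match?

The query [#6;X3] means: any carbon (aromatic or not) with three total connections.
Check the 11 heavy atoms by environment: 1× o (aromatic, X2) → no; 4× c (aromatic, X3) → match; 1× C (X3) → match; 1× O (X1) → no; 1× F (X1) → no; 3× C (X4) → no.
Summing the matching environments: 4 + 1 = 5 matching atoms.

5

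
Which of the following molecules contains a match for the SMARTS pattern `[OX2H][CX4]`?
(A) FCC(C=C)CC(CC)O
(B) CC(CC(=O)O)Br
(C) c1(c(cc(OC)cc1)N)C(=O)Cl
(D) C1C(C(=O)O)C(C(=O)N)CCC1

[OX2H][CX4] describes a hydroxyl oxygen bound to an sp3 (X4) carbon (an aliphatic alcohol).
(A) contains a hydroxyl group (-OH), which satisfies every atom and bond constraint.
(B) has a carboxylic acid group (-C(=O)OH) but the -OH is on a CX3 carbonyl carbon, not a CX4 carbon.
(C) has a methoxy ether (-OCH3) but the oxygen has H0 (ether), not H1.
(D) has a carboxylic acid group (-C(=O)OH) but the -OH is on a CX3 carbonyl carbon, not a CX4 carbon.
So the answer is (A).

A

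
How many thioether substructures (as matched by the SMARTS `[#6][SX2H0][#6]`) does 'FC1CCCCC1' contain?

0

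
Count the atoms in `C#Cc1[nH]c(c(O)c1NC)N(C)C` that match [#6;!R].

5

The query [#6;!R] means: carbon not in any ring.
Check the 13 heavy atoms by environment: 1× n (aromatic, in 5-ring) → no; 4× c (aromatic, in 5-ring) → no; 5× C (acyclic) → match; 2× N (acyclic) → no; 1× O (acyclic) → no.
That gives 5 matching atoms.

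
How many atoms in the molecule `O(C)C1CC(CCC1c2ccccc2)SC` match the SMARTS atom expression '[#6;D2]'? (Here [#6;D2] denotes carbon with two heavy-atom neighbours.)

8

The query [#6;D2] means: any carbon bonded to exactly two heavy atoms.
Check the 16 heavy atoms by environment: 3× C (D2) → match; 3× C (D3) → no; 1× S (D2) → no; 2× C (D1) → no; 1× O (D2) → no; 1× c (aromatic, D3) → no; 5× c (aromatic, D2) → match.
Summing the matching environments: 3 + 5 = 8 matching atoms.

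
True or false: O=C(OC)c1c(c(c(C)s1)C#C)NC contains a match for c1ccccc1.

False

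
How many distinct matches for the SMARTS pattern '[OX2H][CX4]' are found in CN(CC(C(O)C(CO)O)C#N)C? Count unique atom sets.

3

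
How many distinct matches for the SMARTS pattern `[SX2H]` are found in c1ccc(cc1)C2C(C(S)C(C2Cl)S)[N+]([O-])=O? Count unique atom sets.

[SX2H] is the SMARTS for a thiol: an aliphatic sulfur with two connections, one being H.
The molecule carries 2 separate instances of a thiol (-SH) meeting every constraint; each maps to a distinct set of atoms, giving 2 matches.

2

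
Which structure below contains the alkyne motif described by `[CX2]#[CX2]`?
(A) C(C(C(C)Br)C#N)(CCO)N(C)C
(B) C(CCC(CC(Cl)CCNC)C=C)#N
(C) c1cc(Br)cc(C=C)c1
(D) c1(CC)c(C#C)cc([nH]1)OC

[CX2]#[CX2] describes a carbon-carbon triple bond (an alkyne).
(A) has a nitrile (-C#N) but the triple bond is C#N, not C#C.
(B) has a vinyl group (-CH=CH2) but the C=C is a double bond; both carbons are CX3, not CX2.
(C) has a vinyl group (-CH=CH2) but the C=C is a double bond; both carbons are CX3, not CX2.
(D) contains an ethynyl group (-C#CH), which satisfies every atom and bond constraint.
So the answer is (D).

D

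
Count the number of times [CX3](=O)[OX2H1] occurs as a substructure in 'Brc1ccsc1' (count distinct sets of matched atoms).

[CX3](=O)[OX2H1] is the SMARTS for a carboxylic acid: an sp2 carbon double-bonded to O and single-bonded to an -OH oxygen.
No fragment in the molecule satisfies every constraint, giving 0 matches.

0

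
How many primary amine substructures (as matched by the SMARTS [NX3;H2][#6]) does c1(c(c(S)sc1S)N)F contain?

1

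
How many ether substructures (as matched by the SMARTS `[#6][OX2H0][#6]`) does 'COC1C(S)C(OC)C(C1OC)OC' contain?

4

[#6][OX2H0][#6] is the SMARTS for an ether: an aliphatic oxygen bridging two carbons with no H on the oxygen.
The molecule carries 4 separate instances of a methoxy ether (-OCH3) meeting every constraint; each maps to a distinct set of atoms, giving 4 matches.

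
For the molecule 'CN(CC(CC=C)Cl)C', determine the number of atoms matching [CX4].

Check the 9 heavy atoms by environment: 5× C (X4) → match; 2× C (X3) → no; 1× Cl (X1) → no; 1× N (X3) → no.
That gives 5 matching atoms.

5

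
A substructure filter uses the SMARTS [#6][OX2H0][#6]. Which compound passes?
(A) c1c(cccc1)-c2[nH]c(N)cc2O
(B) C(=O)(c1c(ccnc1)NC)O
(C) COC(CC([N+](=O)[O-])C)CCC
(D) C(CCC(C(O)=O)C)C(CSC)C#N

C

[#6][OX2H0][#6] describes an aliphatic oxygen bridging two carbons with no H on the oxygen (an ether).
(A) has a hydroxyl group (-OH) but the oxygen has H1, not H0 bridging two carbons.
(B) has a carboxylic acid group (-C(=O)OH) but the -OH oxygen has H1; the =O is OX1, not OX2.
(C) contains a methoxy ether (-OCH3), which satisfies every atom and bond constraint.
(D) has a carboxylic acid group (-C(=O)OH) but the -OH oxygen has H1; the =O is OX1, not OX2.
So the answer is (C).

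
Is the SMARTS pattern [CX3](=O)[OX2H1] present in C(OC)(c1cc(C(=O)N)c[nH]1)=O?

The pattern [CX3](=O)[OX2H1] describes an sp2 carbon double-bonded to O and single-bonded to an -OH oxygen — a carboxylic acid.
The closest candidate here is a methyl-ester group (-C(=O)OCH3), but the singly-bonded O has no H (OX2H0, not OX2H1). No other fragment satisfies the full query, so there is no match.

No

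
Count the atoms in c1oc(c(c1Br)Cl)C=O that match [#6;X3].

The query [#6;X3] means: any carbon (aromatic or not) with three total connections.
Check the 9 heavy atoms by environment: 1× o (aromatic, X2) → no; 4× c (aromatic, X3) → match; 1× Br (X1) → no; 1× C (X3) → match; 1× O (X1) → no; 1× Cl (X1) → no.
Summing the matching environments: 4 + 1 = 5 matching atoms.

5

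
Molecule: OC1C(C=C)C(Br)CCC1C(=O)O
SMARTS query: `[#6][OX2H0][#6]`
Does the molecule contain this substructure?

No

The pattern [#6][OX2H0][#6] describes an aliphatic oxygen bridging two carbons with no H on the oxygen — an ether.
The closest candidate here is a hydroxyl group (-OH), but the oxygen has H1, not H0 bridging two carbons. No other fragment satisfies the full query, so there is no match.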